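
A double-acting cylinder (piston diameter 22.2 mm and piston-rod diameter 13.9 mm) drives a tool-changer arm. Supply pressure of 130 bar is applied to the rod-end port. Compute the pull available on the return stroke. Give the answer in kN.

Rod-side annular area A_ann = π/4 × (22.2² − 13.9²) = 235.3 mm^2
On retraction the pressure acts on the annular area (bore minus rod).
F = P × A_ann

F ≈ 3.06 kN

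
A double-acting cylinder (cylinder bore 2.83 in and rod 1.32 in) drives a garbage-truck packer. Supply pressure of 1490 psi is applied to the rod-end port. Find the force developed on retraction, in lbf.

Rod-side annular area A_ann = π/4 × (2.83² − 1.32²) = 4.922 in^2
On retraction the pressure acts on the annular area (bore minus rod).
F = P × A_ann

F ≈ 7330 lbf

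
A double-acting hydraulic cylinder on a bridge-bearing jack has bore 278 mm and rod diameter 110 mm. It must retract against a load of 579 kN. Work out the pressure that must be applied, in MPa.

P ≈ 11.3 MPa

Rod-side annular area A_ann = π/4 × (278² − 110²) = 51200 mm^2
Retraction: pressure acts on the annular area.
P = F / A = 579 kN / A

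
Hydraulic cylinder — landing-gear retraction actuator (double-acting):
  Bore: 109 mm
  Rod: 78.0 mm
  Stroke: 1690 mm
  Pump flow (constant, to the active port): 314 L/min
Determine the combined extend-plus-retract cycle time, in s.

t ≈ 4.48 s

Cap-side area A_cap = π/4 × (109 mm)² = 9331 mm^2
Rod-side annular area A_ann = π/4 × (109² − 78.0²) = 4553 mm^2
t_ext = A_cap·L/Q = 3.013 s
t_ret = A_ann·L/Q = 1.470 s
t_cycle = t_ext + t_ret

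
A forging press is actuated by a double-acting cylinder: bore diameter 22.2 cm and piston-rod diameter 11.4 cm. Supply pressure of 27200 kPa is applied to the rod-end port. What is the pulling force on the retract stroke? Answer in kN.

F ≈ 775 kN

Rod-side annular area A_ann = π/4 × (22.2² − 11.4²) = 285.0 cm^2
On retraction the pressure acts on the annular area (bore minus rod).
F = P × A_ann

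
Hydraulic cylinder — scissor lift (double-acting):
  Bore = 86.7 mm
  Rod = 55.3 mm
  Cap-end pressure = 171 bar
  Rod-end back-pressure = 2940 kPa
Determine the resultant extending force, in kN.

F ≈ 90.7 kN

Cap-side area A_cap = π/4 × (86.7 mm)² = 5904 mm^2
Rod-side annular area A_ann = π/4 × (86.7² − 55.3²) = 3502 mm^2
Net thrust = P_cap·A_cap − P_rod·A_ann = 101.0 kN − 10.30 kN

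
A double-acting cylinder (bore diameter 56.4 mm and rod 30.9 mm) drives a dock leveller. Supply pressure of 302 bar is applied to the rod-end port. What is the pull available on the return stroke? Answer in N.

F ≈ 52800 N

Rod-side annular area A_ann = π/4 × (56.4² − 30.9²) = 1748 mm^2
On retraction the pressure acts on the annular area (bore minus rod).
F = P × A_ann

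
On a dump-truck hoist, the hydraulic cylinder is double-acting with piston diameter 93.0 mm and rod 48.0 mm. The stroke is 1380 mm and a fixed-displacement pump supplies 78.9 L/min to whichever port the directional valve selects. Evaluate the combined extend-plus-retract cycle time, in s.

Cap-side area A_cap = π/4 × (93.0 mm)² = 6793 mm^2
Rod-side annular area A_ann = π/4 × (93.0² − 48.0²) = 4983 mm^2
t_ext = A_cap·L/Q = 7.129 s
t_ret = A_ann·L/Q = 5.230 s
t_cycle = t_ext + t_ret

t ≈ 12.4 s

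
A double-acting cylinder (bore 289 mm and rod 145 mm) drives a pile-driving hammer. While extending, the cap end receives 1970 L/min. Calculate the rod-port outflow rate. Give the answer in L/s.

Q_out ≈ 24.6 L/s

Cap-side area A_cap = π/4 × (289 mm)² = 65600 mm^2
Rod-side annular area A_ann = π/4 × (289² − 145²) = 49080 mm^2
Piston speed v = Q_in/A_cap; rod-end outflow Q_out = v × A_ann = Q_in × A_ann/A_cap.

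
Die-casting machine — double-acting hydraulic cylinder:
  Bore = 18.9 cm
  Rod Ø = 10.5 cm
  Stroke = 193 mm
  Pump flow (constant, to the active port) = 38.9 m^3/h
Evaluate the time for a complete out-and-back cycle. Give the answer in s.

Cap-side area A_cap = π/4 × (18.9 cm)² = 280.6 cm^2
Rod-side annular area A_ann = π/4 × (18.9² − 10.5²) = 194.0 cm^2
t_ext = A_cap·L/Q = 0.5011 s
t_ret = A_ann·L/Q = 0.3464 s
t_cycle = t_ext + t_ret

t ≈ 0.848 s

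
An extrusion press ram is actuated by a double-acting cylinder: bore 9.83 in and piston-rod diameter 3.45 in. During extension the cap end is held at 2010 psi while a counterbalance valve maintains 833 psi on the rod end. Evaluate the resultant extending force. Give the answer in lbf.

F ≈ 97100 lbf

Cap-side area A_cap = π/4 × (9.83 in)² = 75.89 in^2
Rod-side annular area A_ann = π/4 × (9.83² − 3.45²) = 66.54 in^2
Net thrust = P_cap·A_cap − P_rod·A_ann = 1.525e5 lbf − 55430 lbf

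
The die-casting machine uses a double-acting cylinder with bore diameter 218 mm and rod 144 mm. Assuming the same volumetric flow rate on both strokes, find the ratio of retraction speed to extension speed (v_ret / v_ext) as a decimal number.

Cap-side area A_cap = π/4 × (218 mm)² = 37330 mm^2
Rod-side annular area A_ann = π/4 × (218² − 144²) = 21040 mm^2
For equal Q, v ∝ 1/A, so v_ret/v_ext = A_cap/A_ann.

v_ret/v_ext ≈ 1.77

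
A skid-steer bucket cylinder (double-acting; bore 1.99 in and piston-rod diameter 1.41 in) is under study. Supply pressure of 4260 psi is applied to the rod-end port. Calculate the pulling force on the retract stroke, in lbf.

Rod-side annular area A_ann = π/4 × (1.99² − 1.41²) = 1.549 in^2
On retraction the pressure acts on the annular area (bore minus rod).
F = P × A_ann

F ≈ 6600 lbf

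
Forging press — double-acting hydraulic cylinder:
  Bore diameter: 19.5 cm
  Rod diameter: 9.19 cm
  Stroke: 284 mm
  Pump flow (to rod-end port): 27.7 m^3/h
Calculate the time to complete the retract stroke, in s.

Rod-side annular area A_ann = π/4 × (19.5² − 9.19²) = 232.3 cm^2
Swept volume V = A × L; t = V / Q = A·L / Q

t ≈ 0.857 s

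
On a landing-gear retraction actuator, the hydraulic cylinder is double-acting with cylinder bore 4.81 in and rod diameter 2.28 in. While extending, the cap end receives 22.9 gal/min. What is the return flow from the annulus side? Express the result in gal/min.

Q_out ≈ 17.8 gal/min

Cap-side area A_cap = π/4 × (4.81 in)² = 18.17 in^2
Rod-side annular area A_ann = π/4 × (4.81² − 2.28²) = 14.09 in^2
Piston speed v = Q_in/A_cap; rod-end outflow Q_out = v × A_ann = Q_in × A_ann/A_cap.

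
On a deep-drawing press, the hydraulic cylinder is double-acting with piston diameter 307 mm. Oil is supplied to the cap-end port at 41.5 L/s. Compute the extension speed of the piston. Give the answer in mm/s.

Cap-side area A_cap = π/4 × (307 mm)² = 74020 mm^2
v = Q / A

v ≈ 561 mm/s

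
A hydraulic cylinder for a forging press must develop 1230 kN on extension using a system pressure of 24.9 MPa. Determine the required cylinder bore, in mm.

D ≈ 251 mm

Extension force acts on the full piston face: F = P × (π/4)D².
D = √(4F / (πP)) = √(4 × 1230 kN / (π × 24.9 MPa))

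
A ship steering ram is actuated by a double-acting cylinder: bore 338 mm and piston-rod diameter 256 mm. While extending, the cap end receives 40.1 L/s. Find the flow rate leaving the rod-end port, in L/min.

Cap-side area A_cap = π/4 × (338 mm)² = 89730 mm^2
Rod-side annular area A_ann = π/4 × (338² − 256²) = 38260 mm^2
Piston speed v = Q_in/A_cap; rod-end outflow Q_out = v × A_ann = Q_in × A_ann/A_cap.

Q_out ≈ 1030 L/min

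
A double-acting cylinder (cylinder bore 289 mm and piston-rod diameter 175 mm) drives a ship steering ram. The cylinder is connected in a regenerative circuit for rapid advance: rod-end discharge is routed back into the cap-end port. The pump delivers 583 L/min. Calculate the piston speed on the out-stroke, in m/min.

In regeneration the rod-end outflow joins the pump flow into the cap end, so the net volume the pump must supply per unit advance equals the rod cross-section area.
Rod cross-section A_rod = π/4 × (175 mm)² = 24050 mm^2
v = Q_pump / A_rod

v ≈ 24.2 m/min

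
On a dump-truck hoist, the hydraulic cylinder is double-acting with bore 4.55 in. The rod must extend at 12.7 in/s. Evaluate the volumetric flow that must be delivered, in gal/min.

Cap-side area A_cap = π/4 × (4.55 in)² = 16.26 in^2
Q = A × v

Q ≈ 53.6 gal/min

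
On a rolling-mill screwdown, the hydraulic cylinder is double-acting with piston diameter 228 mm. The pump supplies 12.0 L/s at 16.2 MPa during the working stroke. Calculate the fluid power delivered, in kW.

W ≈ 194 kW

Hydraulic power = P × Q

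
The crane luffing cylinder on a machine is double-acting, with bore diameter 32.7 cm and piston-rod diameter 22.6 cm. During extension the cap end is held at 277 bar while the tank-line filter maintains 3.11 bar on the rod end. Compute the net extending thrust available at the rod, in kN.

Cap-side area A_cap = π/4 × (32.7 cm)² = 839.8 cm^2
Rod-side annular area A_ann = π/4 × (32.7² − 22.6²) = 438.7 cm^2
Net thrust = P_cap·A_cap − P_rod·A_ann = 2326 kN − 13.64 kN

F ≈ 2310 kN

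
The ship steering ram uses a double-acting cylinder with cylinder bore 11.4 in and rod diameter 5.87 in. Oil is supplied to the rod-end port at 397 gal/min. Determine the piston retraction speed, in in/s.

v ≈ 20.4 in/s

Rod-side annular area A_ann = π/4 × (11.4² − 5.87²) = 75.01 in^2
Flow into the rod-end port fills the annular volume.
v = Q / A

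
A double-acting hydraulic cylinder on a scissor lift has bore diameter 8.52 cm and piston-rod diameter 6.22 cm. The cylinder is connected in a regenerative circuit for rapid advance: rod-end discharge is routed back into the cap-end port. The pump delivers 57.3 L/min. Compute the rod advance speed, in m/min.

v ≈ 18.9 m/min

In regeneration the rod-end outflow joins the pump flow into the cap end, so the net volume the pump must supply per unit advance equals the rod cross-section area.
Rod cross-section A_rod = π/4 × (6.22 cm)² = 30.39 cm^2
v = Q_pump / A_rod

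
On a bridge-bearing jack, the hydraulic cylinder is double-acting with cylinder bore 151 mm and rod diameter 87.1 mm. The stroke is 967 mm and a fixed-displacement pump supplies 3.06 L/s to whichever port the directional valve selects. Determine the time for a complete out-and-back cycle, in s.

Cap-side area A_cap = π/4 × (151 mm)² = 17910 mm^2
Rod-side annular area A_ann = π/4 × (151² − 87.1²) = 11950 mm^2
t_ext = A_cap·L/Q = 5.659 s
t_ret = A_ann·L/Q = 3.776 s
t_cycle = t_ext + t_ret

t ≈ 9.44 s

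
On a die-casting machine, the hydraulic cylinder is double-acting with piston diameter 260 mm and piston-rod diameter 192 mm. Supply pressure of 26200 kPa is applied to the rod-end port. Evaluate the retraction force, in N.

F ≈ 6.32e5 N

Rod-side annular area A_ann = π/4 × (260² − 192²) = 24140 mm^2
On retraction the pressure acts on the annular area (bore minus rod).
F = P × A_ann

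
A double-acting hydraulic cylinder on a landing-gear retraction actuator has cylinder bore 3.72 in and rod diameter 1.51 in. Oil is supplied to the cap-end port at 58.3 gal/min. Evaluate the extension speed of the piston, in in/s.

Cap-side area A_cap = π/4 × (3.72 in)² = 10.87 in^2
v = Q / A

v ≈ 20.7 in/s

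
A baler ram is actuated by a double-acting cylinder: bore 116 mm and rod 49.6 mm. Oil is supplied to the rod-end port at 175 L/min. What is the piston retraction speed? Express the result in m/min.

v ≈ 20.3 m/min

Rod-side annular area A_ann = π/4 × (116² − 49.6²) = 8636 mm^2
Flow into the rod-end port fills the annular volume.
v = Q / A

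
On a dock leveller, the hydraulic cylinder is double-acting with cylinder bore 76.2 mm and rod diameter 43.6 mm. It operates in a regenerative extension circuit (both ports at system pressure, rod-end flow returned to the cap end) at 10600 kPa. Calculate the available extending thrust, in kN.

With equal pressure on both faces, forces on the annular region cancel; the net push is pressure × rod cross-section.
Rod cross-section A_rod = π/4 × (43.6 mm)² = 1493 mm^2
F = P × A_rod

F ≈ 15.8 kN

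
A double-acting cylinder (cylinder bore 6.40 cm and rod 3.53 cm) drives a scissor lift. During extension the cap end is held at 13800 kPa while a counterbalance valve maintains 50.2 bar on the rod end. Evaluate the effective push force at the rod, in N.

Cap-side area A_cap = π/4 × (6.40 cm)² = 32.17 cm^2
Rod-side annular area A_ann = π/4 × (6.40² − 3.53²) = 22.38 cm^2
Net thrust = P_cap·A_cap − P_rod·A_ann = 44390 N − 11240 N

F ≈ 33200 N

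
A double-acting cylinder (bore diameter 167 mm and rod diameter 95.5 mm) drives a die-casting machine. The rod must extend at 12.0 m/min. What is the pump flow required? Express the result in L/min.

Q ≈ 263 L/min

Cap-side area A_cap = π/4 × (167 mm)² = 21900 mm^2
Q = A × v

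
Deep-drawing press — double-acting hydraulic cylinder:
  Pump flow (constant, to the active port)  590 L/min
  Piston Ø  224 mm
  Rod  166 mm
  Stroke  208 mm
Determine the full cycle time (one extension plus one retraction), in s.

Cap-side area A_cap = π/4 × (224 mm)² = 39410 mm^2
Rod-side annular area A_ann = π/4 × (224² − 166²) = 17770 mm^2
t_ext = A_cap·L/Q = 0.8336 s
t_ret = A_ann·L/Q = 0.3758 s
t_cycle = t_ext + t_ret

t ≈ 1.21 s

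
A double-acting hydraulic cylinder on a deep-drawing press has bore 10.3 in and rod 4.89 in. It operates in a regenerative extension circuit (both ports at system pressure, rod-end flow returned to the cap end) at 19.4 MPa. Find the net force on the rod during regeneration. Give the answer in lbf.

F ≈ 52800 lbf

With equal pressure on both faces, forces on the annular region cancel; the net push is pressure × rod cross-section.
Rod cross-section A_rod = π/4 × (4.89 in)² = 18.78 in^2
F = P × A_rod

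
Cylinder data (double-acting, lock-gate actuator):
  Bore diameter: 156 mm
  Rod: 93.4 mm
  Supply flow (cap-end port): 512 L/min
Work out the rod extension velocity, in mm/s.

v ≈ 446 mm/s

Cap-side area A_cap = π/4 × (156 mm)² = 19110 mm^2
v = Q / A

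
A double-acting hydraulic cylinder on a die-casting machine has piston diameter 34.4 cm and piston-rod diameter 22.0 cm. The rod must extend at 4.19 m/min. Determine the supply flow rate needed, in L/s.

Q ≈ 6.49 L/s

Cap-side area A_cap = π/4 × (34.4 cm)² = 929.4 cm^2
Q = A × v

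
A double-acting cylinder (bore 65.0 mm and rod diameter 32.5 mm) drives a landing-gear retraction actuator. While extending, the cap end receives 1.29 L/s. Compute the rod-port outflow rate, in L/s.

Q_out ≈ 0.968 L/s

Cap-side area A_cap = π/4 × (65.0 mm)² = 3318 mm^2
Rod-side annular area A_ann = π/4 × (65.0² − 32.5²) = 2489 mm^2
Piston speed v = Q_in/A_cap; rod-end outflow Q_out = v × A_ann = Q_in × A_ann/A_cap.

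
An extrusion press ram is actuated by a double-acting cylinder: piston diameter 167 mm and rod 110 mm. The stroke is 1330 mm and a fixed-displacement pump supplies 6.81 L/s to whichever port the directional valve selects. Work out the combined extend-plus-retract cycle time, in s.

Cap-side area A_cap = π/4 × (167 mm)² = 21900 mm^2
Rod-side annular area A_ann = π/4 × (167² − 110²) = 12400 mm^2
t_ext = A_cap·L/Q = 4.278 s
t_ret = A_ann·L/Q = 2.422 s
t_cycle = t_ext + t_ret

t ≈ 6.70 s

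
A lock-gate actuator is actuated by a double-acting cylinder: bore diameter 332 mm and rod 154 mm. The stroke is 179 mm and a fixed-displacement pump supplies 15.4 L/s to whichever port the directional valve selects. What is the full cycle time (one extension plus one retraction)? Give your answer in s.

t ≈ 1.80 s

Cap-side area A_cap = π/4 × (332 mm)² = 86570 mm^2
Rod-side annular area A_ann = π/4 × (332² − 154²) = 67940 mm^2
t_ext = A_cap·L/Q = 1.006 s
t_ret = A_ann·L/Q = 0.7897 s
t_cycle = t_ext + t_ret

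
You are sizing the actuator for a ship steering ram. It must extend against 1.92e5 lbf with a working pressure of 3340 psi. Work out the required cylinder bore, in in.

D ≈ 8.56 in

Extension force acts on the full piston face: F = P × (π/4)D².
D = √(4F / (πP)) = √(4 × 1.92e5 lbf / (π × 3340 psi))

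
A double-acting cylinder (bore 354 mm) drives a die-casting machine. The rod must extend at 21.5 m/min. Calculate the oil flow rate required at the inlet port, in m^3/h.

Q ≈ 127 m^3/h

Cap-side area A_cap = π/4 × (354 mm)² = 98420 mm^2
Q = A × v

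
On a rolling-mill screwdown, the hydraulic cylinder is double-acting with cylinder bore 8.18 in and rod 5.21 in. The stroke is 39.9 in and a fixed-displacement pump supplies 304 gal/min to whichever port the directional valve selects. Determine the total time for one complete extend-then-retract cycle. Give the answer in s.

t ≈ 2.86 s

Cap-side area A_cap = π/4 × (8.18 in)² = 52.55 in^2
Rod-side annular area A_ann = π/4 × (8.18² − 5.21²) = 31.23 in^2
t_ext = A_cap·L/Q = 1.792 s
t_ret = A_ann·L/Q = 1.065 s
t_cycle = t_ext + t_ret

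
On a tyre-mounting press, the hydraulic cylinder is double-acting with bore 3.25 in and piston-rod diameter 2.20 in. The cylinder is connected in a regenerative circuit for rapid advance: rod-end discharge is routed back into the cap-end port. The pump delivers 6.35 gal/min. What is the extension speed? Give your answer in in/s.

v ≈ 6.43 in/s

In regeneration the rod-end outflow joins the pump flow into the cap end, so the net volume the pump must supply per unit advance equals the rod cross-section area.
Rod cross-section A_rod = π/4 × (2.20 in)² = 3.801 in^2
v = Q_pump / A_rod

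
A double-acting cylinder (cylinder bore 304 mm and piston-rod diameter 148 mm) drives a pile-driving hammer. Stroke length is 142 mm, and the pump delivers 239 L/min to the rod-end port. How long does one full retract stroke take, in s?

t ≈ 1.97 s

Rod-side annular area A_ann = π/4 × (304² − 148²) = 55380 mm^2
Swept volume V = A × L; t = V / Q = A·L / Q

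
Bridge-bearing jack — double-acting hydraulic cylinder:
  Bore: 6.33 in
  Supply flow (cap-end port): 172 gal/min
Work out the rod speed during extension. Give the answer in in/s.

Cap-side area A_cap = π/4 × (6.33 in)² = 31.47 in^2
v = Q / A

v ≈ 21.0 in/s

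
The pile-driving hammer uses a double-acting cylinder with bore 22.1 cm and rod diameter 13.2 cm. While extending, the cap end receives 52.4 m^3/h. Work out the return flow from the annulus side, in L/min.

Cap-side area A_cap = π/4 × (22.1 cm)² = 383.6 cm^2
Rod-side annular area A_ann = π/4 × (22.1² − 13.2²) = 246.7 cm^2
Piston speed v = Q_in/A_cap; rod-end outflow Q_out = v × A_ann = Q_in × A_ann/A_cap.

Q_out ≈ 562 L/min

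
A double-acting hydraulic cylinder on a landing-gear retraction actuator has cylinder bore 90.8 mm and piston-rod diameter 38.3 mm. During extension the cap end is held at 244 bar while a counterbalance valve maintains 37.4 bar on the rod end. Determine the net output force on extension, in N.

Cap-side area A_cap = π/4 × (90.8 mm)² = 6475 mm^2
Rod-side annular area A_ann = π/4 × (90.8² − 38.3²) = 5323 mm^2
Net thrust = P_cap·A_cap − P_rod·A_ann = 1.580e5 N − 19910 N

F ≈ 1.38e5 N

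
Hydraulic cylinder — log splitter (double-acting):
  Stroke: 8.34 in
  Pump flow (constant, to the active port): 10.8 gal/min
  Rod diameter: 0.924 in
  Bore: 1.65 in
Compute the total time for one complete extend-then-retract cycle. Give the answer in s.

Cap-side area A_cap = π/4 × (1.65 in)² = 2.138 in^2
Rod-side annular area A_ann = π/4 × (1.65² − 0.924²) = 1.468 in^2
t_ext = A_cap·L/Q = 0.4289 s
t_ret = A_ann·L/Q = 0.2944 s
t_cycle = t_ext + t_ret

t ≈ 0.723 s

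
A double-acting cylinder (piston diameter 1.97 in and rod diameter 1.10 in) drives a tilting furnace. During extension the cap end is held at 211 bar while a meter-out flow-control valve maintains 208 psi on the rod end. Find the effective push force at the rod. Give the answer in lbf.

F ≈ 8890 lbf

Cap-side area A_cap = π/4 × (1.97 in)² = 3.048 in^2
Rod-side annular area A_ann = π/4 × (1.97² − 1.10²) = 2.098 in^2
Net thrust = P_cap·A_cap − P_rod·A_ann = 9328 lbf − 436.3 lbf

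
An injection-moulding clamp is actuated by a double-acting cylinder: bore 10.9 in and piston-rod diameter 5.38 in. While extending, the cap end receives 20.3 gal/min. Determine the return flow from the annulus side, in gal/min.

Q_out ≈ 15.4 gal/min

Cap-side area A_cap = π/4 × (10.9 in)² = 93.31 in^2
Rod-side annular area A_ann = π/4 × (10.9² − 5.38²) = 70.58 in^2
Piston speed v = Q_in/A_cap; rod-end outflow Q_out = v × A_ann = Q_in × A_ann/A_cap.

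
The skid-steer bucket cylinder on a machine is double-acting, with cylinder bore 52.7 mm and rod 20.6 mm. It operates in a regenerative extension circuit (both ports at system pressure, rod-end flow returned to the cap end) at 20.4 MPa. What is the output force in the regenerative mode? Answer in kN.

F ≈ 6.80 kN

With equal pressure on both faces, forces on the annular region cancel; the net push is pressure × rod cross-section.
Rod cross-section A_rod = π/4 × (20.6 mm)² = 333.3 mm^2
F = P × A_rod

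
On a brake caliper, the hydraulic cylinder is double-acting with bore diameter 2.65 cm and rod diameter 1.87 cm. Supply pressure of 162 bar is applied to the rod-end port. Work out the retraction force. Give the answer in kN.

Rod-side annular area A_ann = π/4 × (2.65² − 1.87²) = 2.769 cm^2
On retraction the pressure acts on the annular area (bore minus rod).
F = P × A_ann

F ≈ 4.49 kN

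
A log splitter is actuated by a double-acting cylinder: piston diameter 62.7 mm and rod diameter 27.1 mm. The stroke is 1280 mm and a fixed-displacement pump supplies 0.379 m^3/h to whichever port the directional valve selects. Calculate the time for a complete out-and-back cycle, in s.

t ≈ 68.1 s

Cap-side area A_cap = π/4 × (62.7 mm)² = 3088 mm^2
Rod-side annular area A_ann = π/4 × (62.7² − 27.1²) = 2511 mm^2
t_ext = A_cap·L/Q = 37.54 s
t_ret = A_ann·L/Q = 30.53 s
t_cycle = t_ext + t_ret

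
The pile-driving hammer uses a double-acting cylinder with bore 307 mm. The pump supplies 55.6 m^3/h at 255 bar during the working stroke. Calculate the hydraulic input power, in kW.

W ≈ 394 kW

Hydraulic power = P × Q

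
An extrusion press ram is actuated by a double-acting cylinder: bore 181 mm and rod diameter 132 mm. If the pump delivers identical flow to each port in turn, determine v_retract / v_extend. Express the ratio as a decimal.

Cap-side area A_cap = π/4 × (181 mm)² = 25730 mm^2
Rod-side annular area A_ann = π/4 × (181² − 132²) = 12050 mm^2
For equal Q, v ∝ 1/A, so v_ret/v_ext = A_cap/A_ann.

v_ret/v_ext ≈ 2.14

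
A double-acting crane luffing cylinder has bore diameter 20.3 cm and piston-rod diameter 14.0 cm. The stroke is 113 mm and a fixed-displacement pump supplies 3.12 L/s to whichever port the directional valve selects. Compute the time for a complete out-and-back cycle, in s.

Cap-side area A_cap = π/4 × (20.3 cm)² = 323.7 cm^2
Rod-side annular area A_ann = π/4 × (20.3² − 14.0²) = 169.7 cm^2
t_ext = A_cap·L/Q = 1.172 s
t_ret = A_ann·L/Q = 0.6147 s
t_cycle = t_ext + t_ret

t ≈ 1.79 s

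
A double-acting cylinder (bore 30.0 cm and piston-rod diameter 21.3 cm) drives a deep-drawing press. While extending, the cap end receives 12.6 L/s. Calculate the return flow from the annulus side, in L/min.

Cap-side area A_cap = π/4 × (30.0 cm)² = 706.9 cm^2
Rod-side annular area A_ann = π/4 × (30.0² − 21.3²) = 350.5 cm^2
Piston speed v = Q_in/A_cap; rod-end outflow Q_out = v × A_ann = Q_in × A_ann/A_cap.

Q_out ≈ 375 L/min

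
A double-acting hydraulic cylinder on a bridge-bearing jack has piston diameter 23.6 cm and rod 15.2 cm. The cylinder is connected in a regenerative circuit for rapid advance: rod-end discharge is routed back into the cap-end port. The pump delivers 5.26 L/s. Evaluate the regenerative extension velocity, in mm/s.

v ≈ 290 mm/s

In regeneration the rod-end outflow joins the pump flow into the cap end, so the net volume the pump must supply per unit advance equals the rod cross-section area.
Rod cross-section A_rod = π/4 × (15.2 cm)² = 181.5 cm^2
v = Q_pump / A_rod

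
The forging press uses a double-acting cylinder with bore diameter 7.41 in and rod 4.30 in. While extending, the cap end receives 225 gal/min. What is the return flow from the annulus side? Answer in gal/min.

Q_out ≈ 149 gal/min

Cap-side area A_cap = π/4 × (7.41 in)² = 43.12 in^2
Rod-side annular area A_ann = π/4 × (7.41² − 4.30²) = 28.60 in^2
Piston speed v = Q_in/A_cap; rod-end outflow Q_out = v × A_ann = Q_in × A_ann/A_cap.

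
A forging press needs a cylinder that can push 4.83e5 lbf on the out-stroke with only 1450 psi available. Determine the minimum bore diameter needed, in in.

D ≈ 20.6 in

Extension force acts on the full piston face: F = P × (π/4)D².
D = √(4F / (πP)) = √(4 × 4.83e5 lbf / (π × 1450 psi))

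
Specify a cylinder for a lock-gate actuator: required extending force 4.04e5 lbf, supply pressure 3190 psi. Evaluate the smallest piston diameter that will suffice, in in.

D ≈ 12.7 in

Extension force acts on the full piston face: F = P × (π/4)D².
D = √(4F / (πP)) = √(4 × 4.04e5 lbf / (π × 3190 psi))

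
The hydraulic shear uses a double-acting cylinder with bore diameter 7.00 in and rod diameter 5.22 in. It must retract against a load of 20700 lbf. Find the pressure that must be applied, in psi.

P ≈ 1210 psi

Rod-side annular area A_ann = π/4 × (7.00² − 5.22²) = 17.08 in^2
Retraction: pressure acts on the annular area.
P = F / A = 20700 lbf / A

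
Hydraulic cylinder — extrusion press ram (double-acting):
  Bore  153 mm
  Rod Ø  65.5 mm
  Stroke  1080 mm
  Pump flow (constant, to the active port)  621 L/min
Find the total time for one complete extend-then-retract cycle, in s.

t ≈ 3.49 s

Cap-side area A_cap = π/4 × (153 mm)² = 18390 mm^2
Rod-side annular area A_ann = π/4 × (153² − 65.5²) = 15020 mm^2
t_ext = A_cap·L/Q = 1.918 s
t_ret = A_ann·L/Q = 1.567 s
t_cycle = t_ext + t_ret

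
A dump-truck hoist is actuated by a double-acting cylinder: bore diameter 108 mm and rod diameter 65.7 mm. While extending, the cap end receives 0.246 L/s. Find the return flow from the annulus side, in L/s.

Q_out ≈ 0.155 L/s

Cap-side area A_cap = π/4 × (108 mm)² = 9161 mm^2
Rod-side annular area A_ann = π/4 × (108² − 65.7²) = 5771 mm^2
Piston speed v = Q_in/A_cap; rod-end outflow Q_out = v × A_ann = Q_in × A_ann/A_cap.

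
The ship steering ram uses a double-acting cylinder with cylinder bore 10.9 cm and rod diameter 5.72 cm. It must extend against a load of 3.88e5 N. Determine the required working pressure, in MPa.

P ≈ 41.6 MPa

Cap-side area A_cap = π/4 × (10.9 cm)² = 93.31 cm^2
P = F / A = 3.88e5 N / A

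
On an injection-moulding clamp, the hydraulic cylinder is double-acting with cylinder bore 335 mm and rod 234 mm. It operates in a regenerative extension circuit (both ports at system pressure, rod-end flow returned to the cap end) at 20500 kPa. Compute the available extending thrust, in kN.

F ≈ 882 kN

With equal pressure on both faces, forces on the annular region cancel; the net push is pressure × rod cross-section.
Rod cross-section A_rod = π/4 × (234 mm)² = 43010 mm^2
F = P × A_rod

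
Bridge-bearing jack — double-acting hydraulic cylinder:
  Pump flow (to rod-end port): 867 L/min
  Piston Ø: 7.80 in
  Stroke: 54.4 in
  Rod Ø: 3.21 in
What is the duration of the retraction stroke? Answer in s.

Rod-side annular area A_ann = π/4 × (7.80² − 3.21²) = 39.69 in^2
Swept volume V = A × L; t = V / Q = A·L / Q

t ≈ 2.45 s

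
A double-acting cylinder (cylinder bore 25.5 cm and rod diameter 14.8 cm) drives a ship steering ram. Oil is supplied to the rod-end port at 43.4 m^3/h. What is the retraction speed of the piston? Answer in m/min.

Rod-side annular area A_ann = π/4 × (25.5² − 14.8²) = 338.7 cm^2
Flow into the rod-end port fills the annular volume.
v = Q / A

v ≈ 21.4 m/min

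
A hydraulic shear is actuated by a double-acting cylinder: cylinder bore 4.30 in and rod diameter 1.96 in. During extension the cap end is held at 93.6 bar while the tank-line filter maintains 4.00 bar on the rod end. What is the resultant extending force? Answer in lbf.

Cap-side area A_cap = π/4 × (4.30 in)² = 14.52 in^2
Rod-side annular area A_ann = π/4 × (4.30² − 1.96²) = 11.50 in^2
Net thrust = P_cap·A_cap − P_rod·A_ann = 19710 lbf − 667.5 lbf

F ≈ 19000 lbf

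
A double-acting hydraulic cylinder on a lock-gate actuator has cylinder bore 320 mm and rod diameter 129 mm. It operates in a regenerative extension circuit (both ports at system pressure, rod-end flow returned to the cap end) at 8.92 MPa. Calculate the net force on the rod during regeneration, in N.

F ≈ 1.17e5 N

With equal pressure on both faces, forces on the annular region cancel; the net push is pressure × rod cross-section.
Rod cross-section A_rod = π/4 × (129 mm)² = 13070 mm^2
F = P × A_rod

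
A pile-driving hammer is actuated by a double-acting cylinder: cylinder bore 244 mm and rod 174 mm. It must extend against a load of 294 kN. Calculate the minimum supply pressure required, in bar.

Cap-side area A_cap = π/4 × (244 mm)² = 46760 mm^2
P = F / A = 294 kN / A

P ≈ 62.9 bar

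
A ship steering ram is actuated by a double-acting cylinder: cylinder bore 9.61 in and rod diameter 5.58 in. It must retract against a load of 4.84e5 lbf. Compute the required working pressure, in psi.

P ≈ 10100 psi

Rod-side annular area A_ann = π/4 × (9.61² − 5.58²) = 48.08 in^2
Retraction: pressure acts on the annular area.
P = F / A = 4.84e5 lbf / A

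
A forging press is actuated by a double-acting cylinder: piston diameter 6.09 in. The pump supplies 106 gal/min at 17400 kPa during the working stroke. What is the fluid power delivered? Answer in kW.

W ≈ 116 kW

Hydraulic power = P × Q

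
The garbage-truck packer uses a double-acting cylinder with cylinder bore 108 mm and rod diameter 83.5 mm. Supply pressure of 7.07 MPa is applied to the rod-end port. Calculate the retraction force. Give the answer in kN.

F ≈ 26.1 kN

Rod-side annular area A_ann = π/4 × (108² − 83.5²) = 3685 mm^2
On retraction the pressure acts on the annular area (bore minus rod).
F = P × A_ann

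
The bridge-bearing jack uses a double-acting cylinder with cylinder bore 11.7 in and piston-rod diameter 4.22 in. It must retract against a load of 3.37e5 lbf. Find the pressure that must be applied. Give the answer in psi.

Rod-side annular area A_ann = π/4 × (11.7² − 4.22²) = 93.53 in^2
Retraction: pressure acts on the annular area.
P = F / A = 3.37e5 lbf / A

P ≈ 3600 psi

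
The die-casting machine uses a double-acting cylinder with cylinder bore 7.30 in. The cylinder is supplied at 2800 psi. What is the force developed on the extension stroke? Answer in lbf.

Cap-side area A_cap = π/4 × (7.30 in)² = 41.85 in^2
F = P × A_cap = 2800 psi × A_cap

F ≈ 1.17e5 lbf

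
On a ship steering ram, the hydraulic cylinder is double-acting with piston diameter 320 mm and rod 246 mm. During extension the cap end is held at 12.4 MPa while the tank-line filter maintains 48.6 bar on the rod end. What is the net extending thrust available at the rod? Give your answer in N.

F ≈ 8.37e5 N

Cap-side area A_cap = π/4 × (320 mm)² = 80420 mm^2
Rod-side annular area A_ann = π/4 × (320² − 246²) = 32900 mm^2
Net thrust = P_cap·A_cap − P_rod·A_ann = 9.973e5 N − 1.599e5 N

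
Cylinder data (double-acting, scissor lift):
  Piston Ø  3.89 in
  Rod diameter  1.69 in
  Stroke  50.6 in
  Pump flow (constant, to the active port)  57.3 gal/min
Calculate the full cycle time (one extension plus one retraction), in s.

t ≈ 4.94 s

Cap-side area A_cap = π/4 × (3.89 in)² = 11.88 in^2
Rod-side annular area A_ann = π/4 × (3.89² − 1.69²) = 9.642 in^2
t_ext = A_cap·L/Q = 2.726 s
t_ret = A_ann·L/Q = 2.211 s
t_cycle = t_ext + t_ret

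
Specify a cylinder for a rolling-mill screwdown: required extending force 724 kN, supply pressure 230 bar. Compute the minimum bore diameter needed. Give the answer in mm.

D ≈ 200 mm

Extension force acts on the full piston face: F = P × (π/4)D².
D = √(4F / (πP)) = √(4 × 724 kN / (π × 230 bar))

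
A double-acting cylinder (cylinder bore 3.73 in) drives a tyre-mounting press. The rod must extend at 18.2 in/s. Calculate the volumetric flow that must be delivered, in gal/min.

Cap-side area A_cap = π/4 × (3.73 in)² = 10.93 in^2
Q = A × v

Q ≈ 51.7 gal/min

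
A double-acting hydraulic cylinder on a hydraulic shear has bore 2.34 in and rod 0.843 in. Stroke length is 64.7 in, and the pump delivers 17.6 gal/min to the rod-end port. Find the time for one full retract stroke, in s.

t ≈ 3.57 s

Rod-side annular area A_ann = π/4 × (2.34² − 0.843²) = 3.742 in^2
Swept volume V = A × L; t = V / Q = A·L / Q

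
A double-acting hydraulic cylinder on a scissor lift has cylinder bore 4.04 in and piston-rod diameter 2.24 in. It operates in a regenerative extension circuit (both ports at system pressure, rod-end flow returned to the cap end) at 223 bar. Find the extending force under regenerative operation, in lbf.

With equal pressure on both faces, forces on the annular region cancel; the net push is pressure × rod cross-section.
Rod cross-section A_rod = π/4 × (2.24 in)² = 3.941 in^2
F = P × A_rod

F ≈ 12700 lbf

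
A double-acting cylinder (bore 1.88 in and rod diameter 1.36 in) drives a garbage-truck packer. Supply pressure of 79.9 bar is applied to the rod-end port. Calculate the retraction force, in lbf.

F ≈ 1530 lbf

Rod-side annular area A_ann = π/4 × (1.88² − 1.36²) = 1.323 in^2
On retraction the pressure acts on the annular area (bore minus rod).
F = P × A_ann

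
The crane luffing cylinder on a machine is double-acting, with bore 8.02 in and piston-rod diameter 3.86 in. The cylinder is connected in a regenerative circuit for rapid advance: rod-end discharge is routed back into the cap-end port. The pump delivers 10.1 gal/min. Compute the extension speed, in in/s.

v ≈ 3.32 in/s

In regeneration the rod-end outflow joins the pump flow into the cap end, so the net volume the pump must supply per unit advance equals the rod cross-section area.
Rod cross-section A_rod = π/4 × (3.86 in)² = 11.70 in^2
v = Q_pump / A_rod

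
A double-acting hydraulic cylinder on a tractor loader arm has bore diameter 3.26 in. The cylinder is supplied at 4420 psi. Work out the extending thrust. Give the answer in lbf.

Cap-side area A_cap = π/4 × (3.26 in)² = 8.347 in^2
F = P × A_cap = 4420 psi × A_cap

F ≈ 36900 lbf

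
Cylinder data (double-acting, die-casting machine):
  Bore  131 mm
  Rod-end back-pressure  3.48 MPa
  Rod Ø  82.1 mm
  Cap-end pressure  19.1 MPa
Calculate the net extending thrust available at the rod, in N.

F ≈ 2.29e5 N

Cap-side area A_cap = π/4 × (131 mm)² = 13480 mm^2
Rod-side annular area A_ann = π/4 × (131² − 82.1²) = 8184 mm^2
Net thrust = P_cap·A_cap − P_rod·A_ann = 2.574e5 N − 28480 N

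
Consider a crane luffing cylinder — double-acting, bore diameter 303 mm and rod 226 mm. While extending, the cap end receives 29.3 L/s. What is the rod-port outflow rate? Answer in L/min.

Cap-side area A_cap = π/4 × (303 mm)² = 72110 mm^2
Rod-side annular area A_ann = π/4 × (303² − 226²) = 31990 mm^2
Piston speed v = Q_in/A_cap; rod-end outflow Q_out = v × A_ann = Q_in × A_ann/A_cap.

Q_out ≈ 780 L/min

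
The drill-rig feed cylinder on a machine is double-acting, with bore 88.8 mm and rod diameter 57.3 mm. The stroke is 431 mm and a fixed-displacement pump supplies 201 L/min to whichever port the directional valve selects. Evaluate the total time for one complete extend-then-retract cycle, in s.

t ≈ 1.26 s

Cap-side area A_cap = π/4 × (88.8 mm)² = 6193 mm^2
Rod-side annular area A_ann = π/4 × (88.8² − 57.3²) = 3615 mm^2
t_ext = A_cap·L/Q = 0.7968 s
t_ret = A_ann·L/Q = 0.4650 s
t_cycle = t_ext + t_ret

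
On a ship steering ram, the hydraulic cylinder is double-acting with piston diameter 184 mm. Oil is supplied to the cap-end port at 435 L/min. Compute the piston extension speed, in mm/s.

Cap-side area A_cap = π/4 × (184 mm)² = 26590 mm^2
v = Q / A

v ≈ 273 mm/s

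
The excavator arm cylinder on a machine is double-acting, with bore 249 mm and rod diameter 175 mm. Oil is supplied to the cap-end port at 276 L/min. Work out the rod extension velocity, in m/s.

Cap-side area A_cap = π/4 × (249 mm)² = 48700 mm^2
v = Q / A

v ≈ 0.0945 m/s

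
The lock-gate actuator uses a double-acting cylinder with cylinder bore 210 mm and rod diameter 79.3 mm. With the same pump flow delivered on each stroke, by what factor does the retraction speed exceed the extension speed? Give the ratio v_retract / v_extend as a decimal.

Cap-side area A_cap = π/4 × (210 mm)² = 34640 mm^2
Rod-side annular area A_ann = π/4 × (210² − 79.3²) = 29700 mm^2
For equal Q, v ∝ 1/A, so v_ret/v_ext = A_cap/A_ann.

v_ret/v_ext ≈ 1.17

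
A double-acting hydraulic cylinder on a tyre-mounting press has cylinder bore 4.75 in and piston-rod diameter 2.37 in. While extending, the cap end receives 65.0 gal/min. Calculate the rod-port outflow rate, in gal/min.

Cap-side area A_cap = π/4 × (4.75 in)² = 17.72 in^2
Rod-side annular area A_ann = π/4 × (4.75² − 2.37²) = 13.31 in^2
Piston speed v = Q_in/A_cap; rod-end outflow Q_out = v × A_ann = Q_in × A_ann/A_cap.

Q_out ≈ 48.8 gal/min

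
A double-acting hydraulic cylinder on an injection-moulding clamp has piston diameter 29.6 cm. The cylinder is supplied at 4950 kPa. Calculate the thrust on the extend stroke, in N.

F ≈ 3.41e5 N

Cap-side area A_cap = π/4 × (29.6 cm)² = 688.1 cm^2
F = P × A_cap = 4950 kPa × A_cap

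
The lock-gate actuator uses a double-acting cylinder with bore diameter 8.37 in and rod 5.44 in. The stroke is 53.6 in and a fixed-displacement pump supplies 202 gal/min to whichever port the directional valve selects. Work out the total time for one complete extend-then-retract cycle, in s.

Cap-side area A_cap = π/4 × (8.37 in)² = 55.02 in^2
Rod-side annular area A_ann = π/4 × (8.37² − 5.44²) = 31.78 in^2
t_ext = A_cap·L/Q = 3.792 s
t_ret = A_ann·L/Q = 2.190 s
t_cycle = t_ext + t_ret

t ≈ 5.98 s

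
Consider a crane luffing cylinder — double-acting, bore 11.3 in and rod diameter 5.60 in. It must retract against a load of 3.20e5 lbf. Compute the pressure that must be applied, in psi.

Rod-side annular area A_ann = π/4 × (11.3² − 5.60²) = 75.66 in^2
Retraction: pressure acts on the annular area.
P = F / A = 3.20e5 lbf / A

P ≈ 4230 psi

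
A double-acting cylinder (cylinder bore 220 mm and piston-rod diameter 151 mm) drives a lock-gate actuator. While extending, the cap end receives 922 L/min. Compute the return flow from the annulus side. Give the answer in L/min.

Cap-side area A_cap = π/4 × (220 mm)² = 38010 mm^2
Rod-side annular area A_ann = π/4 × (220² − 151²) = 20110 mm^2
Piston speed v = Q_in/A_cap; rod-end outflow Q_out = v × A_ann = Q_in × A_ann/A_cap.

Q_out ≈ 488 L/min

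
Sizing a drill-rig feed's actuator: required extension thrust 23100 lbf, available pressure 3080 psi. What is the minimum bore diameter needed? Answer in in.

Extension force acts on the full piston face: F = P × (π/4)D².
D = √(4F / (πP)) = √(4 × 23100 lbf / (π × 3080 psi))

D ≈ 3.09 in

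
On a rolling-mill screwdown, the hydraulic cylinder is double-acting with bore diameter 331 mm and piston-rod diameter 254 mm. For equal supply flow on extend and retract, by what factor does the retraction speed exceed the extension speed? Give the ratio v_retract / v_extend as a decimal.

v_ret/v_ext ≈ 2.43

Cap-side area A_cap = π/4 × (331 mm)² = 86050 mm^2
Rod-side annular area A_ann = π/4 × (331² − 254²) = 35380 mm^2
For equal Q, v ∝ 1/A, so v_ret/v_ext = A_cap/A_ann.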